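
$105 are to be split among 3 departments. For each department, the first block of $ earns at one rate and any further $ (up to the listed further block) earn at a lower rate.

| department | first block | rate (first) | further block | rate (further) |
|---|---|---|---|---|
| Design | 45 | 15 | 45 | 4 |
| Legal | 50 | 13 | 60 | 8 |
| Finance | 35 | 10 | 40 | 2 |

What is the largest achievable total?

1425

Treat each block as its own option and order by rate: Design/first 15 > Legal/first 13 > Finance/first 10 > Legal/second 8 > Design/second 4 > Finance/second 2.
Fill Design first block (45 at 15) — 60 left.
Legal/first (13): +50 — 10 left.
Finance/first: +10 of 35 at 10; pool empty.
Total = 15×45 + 13×50 + 10×10 = 1425.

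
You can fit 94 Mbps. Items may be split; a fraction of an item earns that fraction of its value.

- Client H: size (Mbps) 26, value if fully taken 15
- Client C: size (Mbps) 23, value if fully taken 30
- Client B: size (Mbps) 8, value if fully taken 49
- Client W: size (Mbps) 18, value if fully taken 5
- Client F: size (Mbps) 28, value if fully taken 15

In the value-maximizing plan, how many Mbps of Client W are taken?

9

Sort by value density: Client B 49/8≈6.12, Client C 30/23≈1.3, Client H 15/26≈0.577, Client F 15/28≈0.536, Client W 5/18≈0.278.
All 8 Mbps of Client B fit (value 49) — 86 remain.
Client C: take in full, 23 Mbps for value 30 — 63 left.
Client H: take in full, 26 Mbps for value 15 — 37 left.
Client F: take in full, 28 Mbps for value 15 — 9 left.
9 Mbps left: a 9/18 share of Client W gives 5×9/18 = 2.5.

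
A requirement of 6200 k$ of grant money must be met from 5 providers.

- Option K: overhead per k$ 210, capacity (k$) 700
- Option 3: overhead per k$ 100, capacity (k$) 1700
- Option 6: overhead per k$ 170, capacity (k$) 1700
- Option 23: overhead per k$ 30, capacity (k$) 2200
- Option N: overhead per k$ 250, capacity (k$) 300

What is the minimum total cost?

651000

Fill from the cheapest provider first.
Take 2200 from Option 23 at 30 → need 4000 more.
Take 1700 from Option 3 at 100 → need 2300 more.
Take 1700 from Option 6 at 170 → need 600 more.
Option K at 210: take 600 of its 700 → requirement met.
Option N: unused.
Cost = 2200×30 + 1700×100 + 1700×170 + 600×210 = 651000.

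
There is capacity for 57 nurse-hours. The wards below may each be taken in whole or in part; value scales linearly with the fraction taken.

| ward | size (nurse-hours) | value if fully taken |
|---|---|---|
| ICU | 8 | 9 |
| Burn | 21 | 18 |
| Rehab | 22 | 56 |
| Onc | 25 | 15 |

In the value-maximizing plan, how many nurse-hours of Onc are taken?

6

Sort by value density: Rehab 56/22≈2.55, ICU 9/8≈1.12, Burn 18/21≈0.857, Onc 15/25≈0.6.
All 22 nurse-hours of Rehab fit (value 56) — 35 remain.
All 8 nurse-hours of ICU fit (value 9) — 27 remain.
All 21 nurse-hours of Burn fit (value 18) — 6 remain.
Fill the last 6 nurse-hours with part of Onc: 6/25 of it earns 3.6.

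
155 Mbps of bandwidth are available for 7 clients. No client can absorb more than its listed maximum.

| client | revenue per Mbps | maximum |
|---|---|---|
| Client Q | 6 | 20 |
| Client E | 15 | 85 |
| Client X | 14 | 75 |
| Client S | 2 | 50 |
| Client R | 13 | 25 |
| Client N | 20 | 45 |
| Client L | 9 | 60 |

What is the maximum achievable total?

Highest revenue per Mbps first: Client N 20 > Client E 15 > Client X 14 > Client R 13 > Client L 9 > Client Q 6 > Client S 2.
Client N: +45 to 45 (cap) → 110 left.
Client E: +85 to 85 (cap) → 25 left.
Only 25 left; Client X takes them to reach 25.
Total = 15×85 + 14×25 + 20×45 = 2525.

2525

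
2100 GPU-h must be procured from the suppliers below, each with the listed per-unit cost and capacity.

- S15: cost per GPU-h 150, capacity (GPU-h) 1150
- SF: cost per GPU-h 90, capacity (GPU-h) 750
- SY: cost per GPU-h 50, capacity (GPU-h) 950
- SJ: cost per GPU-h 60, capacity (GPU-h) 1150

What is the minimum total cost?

Use suppliers in increasing cost order.
SY at 50: take all 950 GPU-h — 1150 still needed.
SJ (60): use full 1150 — 0 GPU-h to go.
SF, S15: unused.
Cost = 950×50 + 1150×60 = 116500.

116500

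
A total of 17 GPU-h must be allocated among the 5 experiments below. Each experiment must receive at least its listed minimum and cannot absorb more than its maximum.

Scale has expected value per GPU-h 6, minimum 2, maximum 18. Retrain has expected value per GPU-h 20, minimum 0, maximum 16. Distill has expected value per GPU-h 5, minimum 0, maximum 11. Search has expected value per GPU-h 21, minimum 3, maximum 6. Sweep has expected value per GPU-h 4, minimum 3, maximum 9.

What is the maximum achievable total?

Meeting every minimum uses 2+0+0+3+3 = 8 GPU-h, leaving 9.
Order the experiments by expected value per GPU-h: Search 21 > Retrain 20 > Scale 6 > Distill 5 > Sweep 4.
Search: +3 to 6 (cap) → 6 left.
Retrain has room for 16 more but only 6 remain, so it gets 6.
Total = 6×2 + 20×6 + 21×6 + 4×3 = 270.

270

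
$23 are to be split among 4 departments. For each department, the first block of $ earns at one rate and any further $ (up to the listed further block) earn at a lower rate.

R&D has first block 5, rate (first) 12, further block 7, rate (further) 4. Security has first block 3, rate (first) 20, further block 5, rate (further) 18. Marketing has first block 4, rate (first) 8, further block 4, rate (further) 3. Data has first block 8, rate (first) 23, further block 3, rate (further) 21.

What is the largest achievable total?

Rank every tier by rate: Data/T1 23 > Data/T2 21 > Security/T1 20 > Security/T2 18 > R&D/T1 12 > Marketing/T1 8 > R&D/T2 4 > Marketing/T2 3.
Data/T1 (23): +8 — 15 left.
Data T2 at 21: fill all 3 — 12 left.
Fill Security T1 block (3 at 20) — 9 left.
Security T2 at 18: fill all 5 — 4 left.
R&D/T1: +4 of 5 at 12; pool empty.
Total = 23×8 + 21×3 + 20×3 + 18×5 + 12×4 = 445.

445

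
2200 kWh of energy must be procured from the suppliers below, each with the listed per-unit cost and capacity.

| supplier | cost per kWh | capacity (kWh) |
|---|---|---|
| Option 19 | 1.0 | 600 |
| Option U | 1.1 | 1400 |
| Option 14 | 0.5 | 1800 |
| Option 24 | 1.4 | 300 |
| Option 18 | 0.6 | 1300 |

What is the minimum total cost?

Cheapest first:
Option 14 (0.5): use full 1800 — 400 kWh to go.
Take 400 from Option 18 at 0.6 to finish.
Option 19, Option U, Option 24: unused.
Cost = 1800×0.5 + 400×0.6 = 1140.

1140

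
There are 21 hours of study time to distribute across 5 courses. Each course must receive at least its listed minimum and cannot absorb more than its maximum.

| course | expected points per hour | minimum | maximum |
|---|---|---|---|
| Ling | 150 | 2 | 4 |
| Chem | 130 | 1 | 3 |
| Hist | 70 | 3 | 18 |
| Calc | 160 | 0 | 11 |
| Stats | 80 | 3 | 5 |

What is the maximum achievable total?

2790

Meeting every minimum uses 2+1+3+0+3 = 9 hours, leaving 12.
Highest expected points per hour first: Calc 160 > Ling 150 > Chem 130 > Stats 80 > Hist 70.
Give Calc 11 more to hit its cap of 11 ; 1 left.
Only 1 left; Ling takes them to reach 3.
Total = 150×3 + 130×1 + 70×3 + 160×11 + 80×3 = 2790.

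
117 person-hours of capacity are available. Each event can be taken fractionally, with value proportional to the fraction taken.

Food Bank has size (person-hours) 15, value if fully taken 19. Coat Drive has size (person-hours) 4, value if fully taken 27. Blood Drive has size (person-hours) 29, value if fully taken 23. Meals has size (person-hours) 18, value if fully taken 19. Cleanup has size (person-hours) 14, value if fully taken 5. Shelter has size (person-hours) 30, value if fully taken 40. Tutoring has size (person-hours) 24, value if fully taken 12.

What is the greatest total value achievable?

138.5

Rank by value-to-size ratio: Coat Drive 27/4≈6.75, Shelter 40/30≈1.33, Food Bank 19/15≈1.27, Meals 19/18≈1.06, Blood Drive 23/29≈0.793, Tutoring 12/24≈0.5, Cleanup 5/14≈0.357.
Take all of Coat Drive (4 person-hours, value 27) → 113 person-hours left.
Take all of Shelter (30 person-hours, value 40) → 83 person-hours left.
Take all of Food Bank (15 person-hours, value 19) → 68 person-hours left.
Meals: take in full, 18 person-hours for value 19 → 50 left.
All 29 person-hours of Blood Drive fit (value 23) → 21 remain.
Fill the last 21 person-hours with part of Tutoring: 21/24 of it earns 10.5.
Total value = 138.5.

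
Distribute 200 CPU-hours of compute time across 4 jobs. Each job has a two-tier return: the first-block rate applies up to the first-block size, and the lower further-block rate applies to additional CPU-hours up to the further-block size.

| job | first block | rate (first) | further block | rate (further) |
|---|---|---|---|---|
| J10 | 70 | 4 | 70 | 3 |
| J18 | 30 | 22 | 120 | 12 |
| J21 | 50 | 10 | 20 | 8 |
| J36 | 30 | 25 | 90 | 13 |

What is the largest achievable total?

3180

Rank every tier by rate: J36/first 25 > J18/first 22 > J36/second 13 > J18/second 12 > J21/first 10 > J21/second 8 > J10/first 4 > J10/second 3.
J36 first at 25: fill all 30 — 170 left.
J18/first (22): +30 — 140 left.
J36 second at 13: fill all 90 — 50 left.
J18 second at 12: only 50 left, fill 50.
Total = 25×30 + 22×30 + 13×90 + 12×50 = 3180.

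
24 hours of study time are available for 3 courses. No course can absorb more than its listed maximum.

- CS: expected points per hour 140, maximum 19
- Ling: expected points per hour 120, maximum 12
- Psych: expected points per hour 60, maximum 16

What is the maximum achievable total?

3260

Rank by expected points per hour: CS 140 > Ling 120 > Psych 60.
CS: +19 to 19 (cap) — 5 left.
Ling: +5 (room for 12) → 5. Pool exhausted.
Total = 140×19 + 120×5 = 3260.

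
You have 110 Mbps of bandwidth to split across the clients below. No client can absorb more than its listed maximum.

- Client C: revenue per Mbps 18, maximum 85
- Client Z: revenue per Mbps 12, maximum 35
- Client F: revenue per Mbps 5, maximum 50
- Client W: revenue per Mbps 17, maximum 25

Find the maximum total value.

Order the clients by revenue per Mbps: Client C 18 > Client W 17 > Client Z 12 > Client F 5.
Give Client C 85 to hit its cap of 85 → 25 left.
Give Client W 25 to hit its cap of 25 → 0 left.
Total = 18×85 + 17×25 = 1955.

1955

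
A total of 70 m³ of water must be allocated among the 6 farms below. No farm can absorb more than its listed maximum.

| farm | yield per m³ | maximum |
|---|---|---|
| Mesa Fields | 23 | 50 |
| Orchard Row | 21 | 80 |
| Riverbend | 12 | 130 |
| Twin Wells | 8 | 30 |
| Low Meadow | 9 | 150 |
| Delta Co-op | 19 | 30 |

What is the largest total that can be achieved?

1570

Order the farms by yield per m³: Mesa Fields 23 > Orchard Row 21 > Delta Co-op 19 > Riverbend 12 > Low Meadow 9 > Twin Wells 8.
Mesa Fields takes 50 to reach its cap of 50 — 20 left.
Orchard Row: +20 (room for 80) → 20. Pool exhausted.
Total = 23×50 + 21×20 = 1570.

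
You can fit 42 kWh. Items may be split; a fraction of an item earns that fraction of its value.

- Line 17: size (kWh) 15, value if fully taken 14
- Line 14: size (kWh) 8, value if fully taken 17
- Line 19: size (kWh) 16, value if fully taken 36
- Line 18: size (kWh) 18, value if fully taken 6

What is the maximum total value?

68

Sort by value density: Line 19 36/16≈2.25, Line 14 17/8≈2.12, Line 17 14/15≈0.933, Line 18 6/18≈0.333.
Line 19: take in full, 16 kWh for value 36 → 26 left.
Line 14: take in full, 8 kWh for value 17 → 18 left.
All 15 kWh of Line 17 fit (value 14) → 3 remain.
3 kWh left: a 3/18 share of Line 18 gives 6×3/18 = 1.
Total value = 68.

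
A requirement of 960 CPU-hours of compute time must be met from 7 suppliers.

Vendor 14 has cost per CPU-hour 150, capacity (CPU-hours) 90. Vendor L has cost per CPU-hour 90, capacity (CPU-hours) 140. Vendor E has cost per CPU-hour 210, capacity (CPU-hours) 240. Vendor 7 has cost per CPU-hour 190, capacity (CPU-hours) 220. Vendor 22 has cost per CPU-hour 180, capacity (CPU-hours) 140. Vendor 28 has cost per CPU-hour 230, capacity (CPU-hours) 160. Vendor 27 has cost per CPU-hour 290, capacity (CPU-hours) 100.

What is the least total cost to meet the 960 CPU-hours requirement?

Use suppliers in increasing cost order.
Vendor L at 90: take all 140 CPU-hours → 820 still needed.
Vendor 14 at 150: take all 90 CPU-hours → 730 still needed.
Take 140 from Vendor 22 at 180 → need 590 more.
Vendor 7 at 190: take all 220 CPU-hours → 370 still needed.
Vendor E (210): use full 240 → 130 CPU-hours to go.
Take 130 from Vendor 28 at 230 to finish.
Vendor 27: unused.
Cost = 140×90 + 90×150 + 140×180 + 220×190 + 240×210 + 130×230 = 173400.

173400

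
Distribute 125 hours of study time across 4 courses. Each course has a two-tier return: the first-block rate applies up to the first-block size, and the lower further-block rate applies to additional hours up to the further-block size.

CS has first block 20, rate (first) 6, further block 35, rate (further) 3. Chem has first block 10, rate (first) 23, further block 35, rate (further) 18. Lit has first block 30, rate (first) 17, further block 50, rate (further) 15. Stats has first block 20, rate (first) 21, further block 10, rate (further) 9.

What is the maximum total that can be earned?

2240

Treat each block as its own option and order by rate: Chem/tier1 23 > Stats/tier1 21 > Chem/tier2 18 > Lit/tier1 17 > Lit/tier2 15 > Stats/tier2 9 > CS/tier1 6 > CS/tier2 3.
Fill Chem tier1 block (10 at 23) — 115 left.
Stats/tier1 (21): +20 — 95 left.
Chem/tier2 (18): +35 — 60 left.
Lit/tier1 (17): +30 — 30 left.
30 remain; put them into Lit tier2 at 15.
Total = 23×10 + 21×20 + 18×35 + 17×30 + 15×30 = 2240.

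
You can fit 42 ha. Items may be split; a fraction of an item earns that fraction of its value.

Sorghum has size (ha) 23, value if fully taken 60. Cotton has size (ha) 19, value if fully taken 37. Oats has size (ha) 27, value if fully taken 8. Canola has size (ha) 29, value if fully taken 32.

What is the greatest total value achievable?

Best value per unit of size first: Sorghum 60/23≈2.61, Cotton 37/19≈1.95, Canola 32/29≈1.1, Oats 8/27≈0.296.
Sorghum: take in full, 23 ha for value 60 → 19 left.
Cotton: take in full, 19 ha for value 37 → 0 left.
Total value = 97.

97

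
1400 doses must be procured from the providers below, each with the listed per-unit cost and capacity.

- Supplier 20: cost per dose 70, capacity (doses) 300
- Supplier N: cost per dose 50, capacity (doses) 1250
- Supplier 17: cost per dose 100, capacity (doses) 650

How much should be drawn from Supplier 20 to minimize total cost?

Fill from the cheapest provider first.
Supplier N at 50: take all 1250 doses ; 150 still needed.
Take 150 from Supplier 20 at 70 to finish.
Supplier 17: unused.

150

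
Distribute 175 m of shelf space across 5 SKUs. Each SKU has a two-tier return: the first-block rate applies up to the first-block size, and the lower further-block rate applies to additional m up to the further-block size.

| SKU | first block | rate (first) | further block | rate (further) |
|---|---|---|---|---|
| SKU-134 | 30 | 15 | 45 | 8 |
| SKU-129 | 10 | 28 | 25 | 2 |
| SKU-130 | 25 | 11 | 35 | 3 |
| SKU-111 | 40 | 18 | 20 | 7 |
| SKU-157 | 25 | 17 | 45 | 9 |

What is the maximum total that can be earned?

2555

Rank every tier by rate: SKU-129/T1 28 > SKU-111/T1 18 > SKU-157/T1 17 > SKU-134/T1 15 > SKU-130/T1 11 > SKU-157/T2 9 > SKU-134/T2 8 > SKU-111/T2 7 > SKU-130/T2 3 > SKU-129/T2 2.
SKU-129 T1 at 28: fill all 10 — 165 left.
SKU-111/T1 (18): +40 — 125 left.
SKU-157 T1 at 17: fill all 25 — 100 left.
SKU-134 T1 at 15: fill all 30 — 70 left.
SKU-130 T1 at 11: fill all 25 — 45 left.
SKU-157/T2 (9): +45 — 0 left.
Total = 28×10 + 18×40 + 17×25 + 15×30 + 11×25 + 9×45 = 2555.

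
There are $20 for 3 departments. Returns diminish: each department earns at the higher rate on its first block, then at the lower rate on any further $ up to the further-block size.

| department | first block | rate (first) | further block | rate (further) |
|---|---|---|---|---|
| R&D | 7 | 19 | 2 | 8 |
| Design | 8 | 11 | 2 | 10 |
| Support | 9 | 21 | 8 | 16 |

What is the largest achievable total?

Treat each block as its own option and order by rate: Support/tier1 21 > R&D/tier1 19 > Support/tier2 16 > Design/tier1 11 > Design/tier2 10 > R&D/tier2 8.
Fill Support tier1 block (9 at 21) — 11 left.
R&D tier1 at 19: fill all 7 — 4 left.
Support tier2 at 16: only 4 left, fill 4.
Total = 21×9 + 19×7 + 16×4 = 386.

386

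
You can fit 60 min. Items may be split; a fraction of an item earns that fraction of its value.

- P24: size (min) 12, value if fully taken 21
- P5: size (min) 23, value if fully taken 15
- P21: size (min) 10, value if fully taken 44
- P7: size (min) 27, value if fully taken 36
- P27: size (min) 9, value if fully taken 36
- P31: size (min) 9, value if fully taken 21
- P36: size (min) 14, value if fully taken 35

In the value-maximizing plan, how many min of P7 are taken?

6

Best value per unit of size first: P21 44/10≈4.4, P27 36/9≈4, P36 35/14≈2.5, P31 21/9≈2.33, P24 21/12≈1.75, P7 36/27≈1.33, P5 15/23≈0.652.
Take all of P21 (10 min, value 44) → 50 min left.
P27: take in full, 9 min for value 36 → 41 left.
Take all of P36 (14 min, value 35) → 27 min left.
All 9 min of P31 fit (value 21) → 18 remain.
Take all of P24 (12 min, value 21) → 6 min left.
6 min left: a 6/27 share of P7 gives 36×6/27 = 8.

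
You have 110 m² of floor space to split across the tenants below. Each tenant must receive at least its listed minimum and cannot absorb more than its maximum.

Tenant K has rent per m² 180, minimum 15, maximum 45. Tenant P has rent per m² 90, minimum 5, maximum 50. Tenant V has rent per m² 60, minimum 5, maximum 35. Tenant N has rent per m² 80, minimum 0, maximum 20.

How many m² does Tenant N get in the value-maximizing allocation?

10

Meeting every minimum uses 15+5+5+0 = 25 m², leaving 85.
Highest rent per m² first: Tenant K 180 > Tenant P 90 > Tenant N 80 > Tenant V 60.
Tenant K takes 30 more to reach its cap of 45 → 55 left.
Tenant P: +45 to 50 (cap) → 10 left.
Tenant N has room for 20 more but only 10 remain, so it gets 10.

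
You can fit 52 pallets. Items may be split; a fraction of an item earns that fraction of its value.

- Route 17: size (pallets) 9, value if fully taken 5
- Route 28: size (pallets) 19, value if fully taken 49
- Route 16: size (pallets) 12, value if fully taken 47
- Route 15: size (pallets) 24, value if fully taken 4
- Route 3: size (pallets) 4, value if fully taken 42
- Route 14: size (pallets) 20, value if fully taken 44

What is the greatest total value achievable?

175.4

Rank by value-to-size ratio: Route 3 42/4≈10.5, Route 16 47/12≈3.92, Route 28 49/19≈2.58, Route 14 44/20≈2.2, Route 17 5/9≈0.556, Route 15 4/24≈0.167.
All 4 pallets of Route 3 fit (value 42) — 48 remain.
Route 16: take in full, 12 pallets for value 47 — 36 left.
Route 28: take in full, 19 pallets for value 49 — 17 left.
Only 17 pallets remain; take 17/20 of Route 14 for value 44×17/20 = 37.4.
Total value = 175.4.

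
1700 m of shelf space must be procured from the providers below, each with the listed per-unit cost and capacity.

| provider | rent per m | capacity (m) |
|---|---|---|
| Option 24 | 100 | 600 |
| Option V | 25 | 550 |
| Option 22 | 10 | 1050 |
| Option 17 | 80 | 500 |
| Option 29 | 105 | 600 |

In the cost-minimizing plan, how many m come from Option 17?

Use providers in increasing cost order.
Take 1050 from Option 22 at 10 → need 650 more.
Option V at 25: take all 550 m → 100 still needed.
Take 100 from Option 17 at 80 to finish.
Option 24, Option 29: unused.

100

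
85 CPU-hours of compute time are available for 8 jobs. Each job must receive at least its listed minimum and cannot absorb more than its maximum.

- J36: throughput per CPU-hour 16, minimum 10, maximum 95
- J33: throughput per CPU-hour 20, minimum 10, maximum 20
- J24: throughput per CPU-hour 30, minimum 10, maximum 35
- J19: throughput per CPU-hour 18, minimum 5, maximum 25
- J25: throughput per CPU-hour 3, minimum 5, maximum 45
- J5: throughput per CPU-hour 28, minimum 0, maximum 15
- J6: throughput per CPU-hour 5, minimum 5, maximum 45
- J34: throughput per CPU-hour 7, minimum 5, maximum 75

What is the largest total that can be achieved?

1855

Meeting every minimum uses 10+10+10+5+5+0+5+5 = 50 CPU-hours, leaving 35.
Highest throughput per CPU-hour first: J24 30 > J5 28 > J33 20 > J19 18 > J36 16 > J34 7 > J6 5 > J25 3.
J24 takes 25 more to reach its cap of 35 — 10 left.
J5 has room for 15 more but only 10 remain, so it gets 10.
Total = 16×10 + 20×10 + 30×35 + 18×5 + 3×5 + 28×10 + 5×5 + 7×5 = 1855.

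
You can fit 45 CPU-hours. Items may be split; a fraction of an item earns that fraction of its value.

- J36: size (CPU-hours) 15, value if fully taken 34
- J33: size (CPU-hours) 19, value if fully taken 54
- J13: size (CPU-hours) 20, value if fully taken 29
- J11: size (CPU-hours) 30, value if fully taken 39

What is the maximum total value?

Rank by value-to-size ratio: J33 54/19≈2.84, J36 34/15≈2.27, J13 29/20≈1.45, J11 39/30≈1.3.
Take all of J33 (19 CPU-hours, value 54) ; 26 CPU-hours left.
J36: take in full, 15 CPU-hours for value 34 ; 11 left.
Only 11 CPU-hours remain; take 11/20 of J13 for value 29×11/20 = 15.95.
Total value = 103.95.

103.95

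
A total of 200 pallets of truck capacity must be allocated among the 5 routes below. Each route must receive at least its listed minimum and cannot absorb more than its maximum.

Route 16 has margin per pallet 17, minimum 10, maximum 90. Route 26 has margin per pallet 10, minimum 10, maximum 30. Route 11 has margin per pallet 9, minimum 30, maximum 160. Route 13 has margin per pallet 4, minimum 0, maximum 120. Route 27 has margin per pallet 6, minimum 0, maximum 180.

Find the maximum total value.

2550

Meeting every minimum uses 10+10+30+0+0 = 50 pallets, leaving 150.
Order the routes by margin per pallet: Route 16 17 > Route 26 10 > Route 11 9 > Route 27 6 > Route 13 4.
Route 16: +80 to 90 (cap) → 70 left.
Route 26: +20 to 30 (cap) → 50 left.
Only 50 left; Route 11 takes them to reach 80.
Total = 17×90 + 10×30 + 9×80 = 2550.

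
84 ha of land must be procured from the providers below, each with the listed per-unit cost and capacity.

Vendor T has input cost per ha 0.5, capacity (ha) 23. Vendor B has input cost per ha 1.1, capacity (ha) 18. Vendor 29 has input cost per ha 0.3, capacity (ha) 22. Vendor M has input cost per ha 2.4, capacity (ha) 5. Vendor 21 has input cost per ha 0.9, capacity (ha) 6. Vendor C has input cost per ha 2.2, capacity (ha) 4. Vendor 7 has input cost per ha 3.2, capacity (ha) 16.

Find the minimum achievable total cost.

83.3

Use providers in increasing cost order.
Vendor 29 (0.3): use full 22 — 62 ha to go.
Vendor T at 0.5: take all 23 ha — 39 still needed.
Vendor 21 at 0.9: take all 6 ha — 33 still needed.
Vendor B at 1.1: take all 18 ha — 15 still needed.
Take 4 from Vendor C at 2.2 — need 11 more.
Take 5 from Vendor M at 2.4 — need 6 more.
Vendor 7 at 3.2: take 6 of its 16 — requirement met.
Cost = 22×0.3 + 23×0.5 + 6×0.9 + 18×1.1 + 4×2.2 + 5×2.4 + 6×3.2 = 83.3.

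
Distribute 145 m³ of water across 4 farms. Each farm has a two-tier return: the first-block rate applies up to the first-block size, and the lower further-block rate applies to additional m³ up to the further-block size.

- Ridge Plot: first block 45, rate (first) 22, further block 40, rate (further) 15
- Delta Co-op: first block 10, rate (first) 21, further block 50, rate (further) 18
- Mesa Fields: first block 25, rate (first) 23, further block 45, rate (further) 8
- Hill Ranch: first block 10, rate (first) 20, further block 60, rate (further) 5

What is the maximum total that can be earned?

Rank every tier by rate: Mesa Fields/first 23 > Ridge Plot/first 22 > Delta Co-op/first 21 > Hill Ranch/first 20 > Delta Co-op/second 18 > Ridge Plot/second 15 > Mesa Fields/second 8 > Hill Ranch/second 5.
Mesa Fields/first (23): +25 → 120 left.
Ridge Plot/first (22): +45 → 75 left.
Delta Co-op/first (21): +10 → 65 left.
Hill Ranch/first (20): +10 → 55 left.
Fill Delta Co-op second block (50 at 18) → 5 left.
Ridge Plot second at 15: only 5 left, fill 5.
Total = 23×25 + 22×45 + 21×10 + 20×10 + 18×50 + 15×5 = 2950.

2950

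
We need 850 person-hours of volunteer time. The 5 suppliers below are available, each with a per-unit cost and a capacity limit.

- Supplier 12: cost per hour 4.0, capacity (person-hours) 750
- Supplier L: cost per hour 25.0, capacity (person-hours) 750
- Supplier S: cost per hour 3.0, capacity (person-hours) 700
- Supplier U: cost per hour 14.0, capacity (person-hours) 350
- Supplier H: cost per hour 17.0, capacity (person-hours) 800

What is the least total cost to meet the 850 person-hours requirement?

Fill from the cheapest supplier first.
Take 700 from Supplier S at 3.0 — need 150 more.
Supplier 12 (4.0): take the remaining 150 — done.
Supplier U, Supplier H, Supplier L: unused.
Cost = 700×3.0 + 150×4.0 = 2700.

2700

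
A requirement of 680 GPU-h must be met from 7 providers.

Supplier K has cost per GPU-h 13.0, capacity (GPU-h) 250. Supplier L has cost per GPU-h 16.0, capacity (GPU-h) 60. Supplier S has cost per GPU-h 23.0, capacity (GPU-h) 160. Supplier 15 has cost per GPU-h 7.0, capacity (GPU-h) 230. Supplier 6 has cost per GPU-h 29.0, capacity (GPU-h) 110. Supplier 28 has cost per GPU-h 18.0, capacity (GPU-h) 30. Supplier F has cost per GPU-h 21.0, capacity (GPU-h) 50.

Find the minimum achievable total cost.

Use providers in increasing cost order.
Take 230 from Supplier 15 at 7.0 → need 450 more.
Supplier K at 13.0: take all 250 GPU-h → 200 still needed.
Supplier L at 16.0: take all 60 GPU-h → 140 still needed.
Take 30 from Supplier 28 at 18.0 → need 110 more.
Supplier F at 21.0: take all 50 GPU-h → 60 still needed.
Supplier S (23.0): take the remaining 60 → done.
Supplier 6: unused.
Cost = 230×7.0 + 250×13.0 + 60×16.0 + 30×18.0 + 50×21.0 + 60×23.0 = 8790.

8790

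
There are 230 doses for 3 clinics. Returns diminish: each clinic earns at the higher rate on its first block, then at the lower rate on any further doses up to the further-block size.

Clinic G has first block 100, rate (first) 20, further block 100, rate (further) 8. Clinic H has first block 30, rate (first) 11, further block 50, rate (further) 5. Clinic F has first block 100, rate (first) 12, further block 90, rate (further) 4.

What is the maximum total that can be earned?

Treat each block as its own option and order by rate: Clinic G/first 20 > Clinic F/first 12 > Clinic H/first 11 > Clinic G/second 8 > Clinic H/second 5 > Clinic F/second 4.
Clinic G/first (20): +100 → 130 left.
Clinic F/first (12): +100 → 30 left.
Fill Clinic H first block (30 at 11) → 0 left.
Total = 20×100 + 12×100 + 11×30 = 3530.

3530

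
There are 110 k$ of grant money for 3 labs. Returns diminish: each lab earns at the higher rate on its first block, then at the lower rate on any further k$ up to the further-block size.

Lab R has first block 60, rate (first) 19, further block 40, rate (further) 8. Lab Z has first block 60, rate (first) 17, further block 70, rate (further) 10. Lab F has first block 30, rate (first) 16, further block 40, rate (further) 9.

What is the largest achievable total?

1990

Rank every tier by rate: Lab R/T1 19 > Lab Z/T1 17 > Lab F/T1 16 > Lab Z/T2 10 > Lab F/T2 9 > Lab R/T2 8.
Lab R T1 at 19: fill all 60 ; 50 left.
Lab Z T1 at 17: only 50 left, fill 50.
Total = 19×60 + 17×50 = 1990.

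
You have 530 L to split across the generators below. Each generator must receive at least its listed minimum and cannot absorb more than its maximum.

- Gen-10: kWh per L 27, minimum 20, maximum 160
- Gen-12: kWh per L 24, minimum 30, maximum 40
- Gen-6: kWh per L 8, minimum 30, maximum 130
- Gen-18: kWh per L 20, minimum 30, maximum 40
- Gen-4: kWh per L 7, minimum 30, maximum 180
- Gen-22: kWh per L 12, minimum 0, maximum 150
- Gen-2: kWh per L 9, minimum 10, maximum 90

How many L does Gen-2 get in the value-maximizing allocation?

80

Meeting every minimum uses 20+30+30+30+30+0+10 = 150 L, leaving 380.
Rank by kWh per L: Gen-10 27 > Gen-12 24 > Gen-18 20 > Gen-22 12 > Gen-2 9 > Gen-6 8 > Gen-4 7.
Gen-10: +140 to 160 (cap) — 240 left.
Give Gen-12 10 more to hit its cap of 40 — 230 left.
Gen-18: +10 to 40 (cap) — 220 left.
Give Gen-22 150 more to hit its cap of 150 — 70 left.
Only 70 left; Gen-2 takes them to reach 80.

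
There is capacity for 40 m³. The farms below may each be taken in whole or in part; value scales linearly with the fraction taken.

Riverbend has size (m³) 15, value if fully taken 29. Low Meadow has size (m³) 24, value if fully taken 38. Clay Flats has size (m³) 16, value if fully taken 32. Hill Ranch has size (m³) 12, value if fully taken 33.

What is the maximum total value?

Best value per unit of size first: Hill Ranch 33/12≈2.75, Clay Flats 32/16≈2, Riverbend 29/15≈1.93, Low Meadow 38/24≈1.58.
Hill Ranch: take in full, 12 m³ for value 33 → 28 left.
Take all of Clay Flats (16 m³, value 32) → 12 m³ left.
Only 12 m³ remain; take 12/15 of Riverbend for value 29×12/15 = 23.2.
Total value = 88.2.

88.2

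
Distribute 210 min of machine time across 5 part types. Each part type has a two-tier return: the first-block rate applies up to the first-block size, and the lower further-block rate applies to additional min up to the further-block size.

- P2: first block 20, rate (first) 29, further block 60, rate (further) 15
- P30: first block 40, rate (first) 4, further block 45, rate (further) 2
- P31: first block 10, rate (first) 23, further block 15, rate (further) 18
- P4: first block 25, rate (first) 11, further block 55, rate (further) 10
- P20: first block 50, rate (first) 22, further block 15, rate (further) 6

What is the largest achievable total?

Order all 10 blocks by rate: P2/tier1 29 > P31/tier1 23 > P20/tier1 22 > P31/tier2 18 > P2/tier2 15 > P4/tier1 11 > P4/tier2 10 > P20/tier2 6 > P30/tier1 4 > P30/tier2 2.
P2/tier1 (29): +20 ; 190 left.
P31 tier1 at 23: fill all 10 ; 180 left.
Fill P20 tier1 block (50 at 22) ; 130 left.
P31 tier2 at 18: fill all 15 ; 115 left.
P2/tier2 (15): +60 ; 55 left.
P4 tier1 at 11: fill all 25 ; 30 left.
P4/tier2: +30 of 55 at 10; pool empty.
Total = 29×20 + 23×10 + 22×50 + 18×15 + 15×60 + 11×25 + 10×30 = 3655.

3655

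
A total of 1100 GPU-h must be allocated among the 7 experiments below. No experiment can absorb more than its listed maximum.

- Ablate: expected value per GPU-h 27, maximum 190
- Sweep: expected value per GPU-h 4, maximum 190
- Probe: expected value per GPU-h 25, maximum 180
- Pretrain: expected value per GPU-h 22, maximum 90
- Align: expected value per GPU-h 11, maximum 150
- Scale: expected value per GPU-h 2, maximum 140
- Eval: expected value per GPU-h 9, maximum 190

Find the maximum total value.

15950

Highest expected value per GPU-h first: Ablate 27 > Probe 25 > Pretrain 22 > Align 11 > Eval 9 > Sweep 4 > Scale 2.
Ablate: +190 to 190 (cap) — 910 left.
Give Probe 180 to hit its cap of 180 — 730 left.
Give Pretrain 90 to hit its cap of 90 — 640 left.
Align takes 150 to reach its cap of 150 — 490 left.
Eval takes 190 to reach its cap of 190 — 300 left.
Give Sweep 190 to hit its cap of 190 — 110 left.
Only 110 left; Scale takes them to reach 110.
Total = 27×190 + 4×190 + 25×180 + 22×90 + 11×150 + 2×110 + 9×190 = 15950.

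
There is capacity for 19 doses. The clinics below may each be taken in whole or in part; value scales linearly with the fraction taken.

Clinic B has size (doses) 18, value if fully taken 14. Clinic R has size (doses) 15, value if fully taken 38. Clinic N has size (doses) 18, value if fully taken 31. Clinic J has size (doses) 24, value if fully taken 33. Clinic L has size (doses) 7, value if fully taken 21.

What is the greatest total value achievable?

51.4

Rank by value-to-size ratio: Clinic L 21/7≈3, Clinic R 38/15≈2.53, Clinic N 31/18≈1.72, Clinic J 33/24≈1.38, Clinic B 14/18≈0.778.
All 7 doses of Clinic L fit (value 21) — 12 remain.
Only 12 doses remain; take 12/15 of Clinic R for value 38×12/15 = 30.4.
Total value = 51.4.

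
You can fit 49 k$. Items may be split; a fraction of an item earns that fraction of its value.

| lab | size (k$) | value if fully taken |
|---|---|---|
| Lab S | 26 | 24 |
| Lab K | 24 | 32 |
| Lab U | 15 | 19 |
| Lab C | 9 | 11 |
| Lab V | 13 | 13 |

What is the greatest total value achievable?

63

Sort by value density: Lab K 32/24≈1.33, Lab U 19/15≈1.27, Lab C 11/9≈1.22, Lab V 13/13≈1, Lab S 24/26≈0.923.
All 24 k$ of Lab K fit (value 32) → 25 remain.
Take all of Lab U (15 k$, value 19) → 10 k$ left.
Take all of Lab C (9 k$, value 11) → 1 k$ left.
1 k$ left: a 1/13 share of Lab V gives 13×1/13 = 1.
Total value = 63.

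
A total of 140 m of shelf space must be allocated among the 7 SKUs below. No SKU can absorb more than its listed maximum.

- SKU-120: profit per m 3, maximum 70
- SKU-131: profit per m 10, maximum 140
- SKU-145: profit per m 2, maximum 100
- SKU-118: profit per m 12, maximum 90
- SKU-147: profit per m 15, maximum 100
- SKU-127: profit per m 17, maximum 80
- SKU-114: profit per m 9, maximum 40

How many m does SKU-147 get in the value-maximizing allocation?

Highest profit per m first: SKU-127 17 > SKU-147 15 > SKU-118 12 > SKU-131 10 > SKU-114 9 > SKU-120 3 > SKU-145 2.
SKU-127 takes 80 to reach its cap of 80 — 60 left.
SKU-147 has room for 100 but only 60 remain, so it gets 60.

60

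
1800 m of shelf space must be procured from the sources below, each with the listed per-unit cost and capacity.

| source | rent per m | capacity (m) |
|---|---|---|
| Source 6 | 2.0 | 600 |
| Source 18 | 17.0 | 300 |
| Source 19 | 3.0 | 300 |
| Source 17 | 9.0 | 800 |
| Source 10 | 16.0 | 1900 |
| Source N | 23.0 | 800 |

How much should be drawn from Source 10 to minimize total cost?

Use sources in increasing cost order.
Source 6 (2.0): use full 600 ; 1200 m to go.
Source 19 at 3.0: take all 300 m ; 900 still needed.
Take 800 from Source 17 at 9.0 ; need 100 more.
Source 10 (16.0): take the remaining 100 ; done.
Source 18, Source N: unused.

100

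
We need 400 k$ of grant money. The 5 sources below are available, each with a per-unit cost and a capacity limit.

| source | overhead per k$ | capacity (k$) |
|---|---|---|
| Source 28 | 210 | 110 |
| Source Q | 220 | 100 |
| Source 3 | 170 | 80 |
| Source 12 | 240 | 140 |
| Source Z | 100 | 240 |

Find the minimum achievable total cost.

Fill from the cheapest source first.
Take 240 from Source Z at 100 → need 160 more.
Source 3 at 170: take all 80 k$ → 80 still needed.
Source 28 (210): take the remaining 80 → done.
Source Q, Source 12: unused.
Cost = 240×100 + 80×170 + 80×210 = 54400.

54400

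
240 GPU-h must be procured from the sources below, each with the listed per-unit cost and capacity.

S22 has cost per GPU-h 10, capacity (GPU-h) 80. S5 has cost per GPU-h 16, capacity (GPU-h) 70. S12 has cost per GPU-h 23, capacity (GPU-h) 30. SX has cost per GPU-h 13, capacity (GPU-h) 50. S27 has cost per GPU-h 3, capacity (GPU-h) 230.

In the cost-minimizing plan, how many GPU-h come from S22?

Fill from the cheapest source first.
S27 (3): use full 230 — 10 GPU-h to go.
S22 (10): take the remaining 10 — done.
SX, S5, S12: unused.

10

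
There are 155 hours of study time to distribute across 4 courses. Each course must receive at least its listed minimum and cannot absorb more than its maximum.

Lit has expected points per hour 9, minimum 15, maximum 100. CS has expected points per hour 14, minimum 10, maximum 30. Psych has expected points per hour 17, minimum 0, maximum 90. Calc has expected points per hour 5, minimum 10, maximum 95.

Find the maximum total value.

2225

Meeting every minimum uses 15+10+0+10 = 35 hours, leaving 120.
Highest expected points per hour first: Psych 17 > CS 14 > Lit 9 > Calc 5.
Give Psych 90 more to hit its cap of 90 — 30 left.
CS: +20 to 30 (cap) — 10 left.
Lit has room for 85 more but only 10 remain, so it gets 25.
Total = 9×25 + 14×30 + 17×90 + 5×10 = 2225.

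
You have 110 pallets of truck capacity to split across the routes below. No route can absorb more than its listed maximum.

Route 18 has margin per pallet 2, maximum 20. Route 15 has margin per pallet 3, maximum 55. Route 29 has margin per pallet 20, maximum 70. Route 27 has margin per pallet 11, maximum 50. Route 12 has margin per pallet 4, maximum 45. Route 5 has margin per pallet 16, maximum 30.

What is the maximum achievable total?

Order the routes by margin per pallet: Route 29 20 > Route 5 16 > Route 27 11 > Route 12 4 > Route 15 3 > Route 18 2.
Route 29 takes 70 to reach its cap of 70 — 40 left.
Give Route 5 30 to hit its cap of 30 — 10 left.
Route 27: +10 (room for 50) → 10. Pool exhausted.
Total = 20×70 + 11×10 + 16×30 = 1990.

1990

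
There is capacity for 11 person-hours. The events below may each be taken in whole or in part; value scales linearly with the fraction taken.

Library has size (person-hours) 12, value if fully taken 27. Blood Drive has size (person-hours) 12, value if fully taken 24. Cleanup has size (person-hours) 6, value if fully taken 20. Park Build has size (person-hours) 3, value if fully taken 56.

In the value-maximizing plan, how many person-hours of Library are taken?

Best value per unit of size first: Park Build 56/3≈18.7, Cleanup 20/6≈3.33, Library 27/12≈2.25, Blood Drive 24/12≈2.
All 3 person-hours of Park Build fit (value 56) — 8 remain.
All 6 person-hours of Cleanup fit (value 20) — 2 remain.
Only 2 person-hours remain; take 2/12 of Library for value 27×2/12 = 4.5.

2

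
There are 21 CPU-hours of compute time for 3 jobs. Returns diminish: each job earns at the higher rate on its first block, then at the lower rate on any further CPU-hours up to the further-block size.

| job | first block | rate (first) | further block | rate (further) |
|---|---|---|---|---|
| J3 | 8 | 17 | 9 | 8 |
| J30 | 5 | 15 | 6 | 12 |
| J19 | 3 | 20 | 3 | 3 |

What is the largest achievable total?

331

Order all 6 blocks by rate: J19/tier1 20 > J3/tier1 17 > J30/tier1 15 > J30/tier2 12 > J3/tier2 8 > J19/tier2 3.
J19/tier1 (20): +3 ; 18 left.
Fill J3 tier1 block (8 at 17) ; 10 left.
J30 tier1 at 15: fill all 5 ; 5 left.
5 remain; put them into J30 tier2 at 12.
Total = 20×3 + 17×8 + 15×5 + 12×5 = 331.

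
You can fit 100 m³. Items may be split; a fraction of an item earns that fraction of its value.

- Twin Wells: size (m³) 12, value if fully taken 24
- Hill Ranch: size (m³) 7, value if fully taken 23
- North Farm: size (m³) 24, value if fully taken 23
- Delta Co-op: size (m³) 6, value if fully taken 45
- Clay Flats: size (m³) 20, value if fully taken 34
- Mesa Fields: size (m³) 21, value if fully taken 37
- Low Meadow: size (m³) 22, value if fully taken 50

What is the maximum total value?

224.5

Rank by value-to-size ratio: Delta Co-op 45/6≈7.5, Hill Ranch 23/7≈3.29, Low Meadow 50/22≈2.27, Twin Wells 24/12≈2, Mesa Fields 37/21≈1.76, Clay Flats 34/20≈1.7, North Farm 23/24≈0.958.
Delta Co-op: take in full, 6 m³ for value 45 → 94 left.
Hill Ranch: take in full, 7 m³ for value 23 → 87 left.
Take all of Low Meadow (22 m³, value 50) → 65 m³ left.
All 12 m³ of Twin Wells fit (value 24) → 53 remain.
All 21 m³ of Mesa Fields fit (value 37) → 32 remain.
All 20 m³ of Clay Flats fit (value 34) → 12 remain.
Fill the last 12 m³ with part of North Farm: 12/24 of it earns 11.5.
Total value = 224.5.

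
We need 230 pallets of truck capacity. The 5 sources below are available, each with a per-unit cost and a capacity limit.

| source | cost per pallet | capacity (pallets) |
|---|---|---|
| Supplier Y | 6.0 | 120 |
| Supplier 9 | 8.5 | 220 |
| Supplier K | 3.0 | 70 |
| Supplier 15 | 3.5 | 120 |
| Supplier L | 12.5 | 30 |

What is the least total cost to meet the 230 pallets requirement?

Cheapest first:
Supplier K (3.0): use full 70 — 160 pallets to go.
Take 120 from Supplier 15 at 3.5 — need 40 more.
Supplier Y (6.0): take the remaining 40 — done.
Supplier 9, Supplier L: unused.
Cost = 70×3.0 + 120×3.5 + 40×6.0 = 870.

870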